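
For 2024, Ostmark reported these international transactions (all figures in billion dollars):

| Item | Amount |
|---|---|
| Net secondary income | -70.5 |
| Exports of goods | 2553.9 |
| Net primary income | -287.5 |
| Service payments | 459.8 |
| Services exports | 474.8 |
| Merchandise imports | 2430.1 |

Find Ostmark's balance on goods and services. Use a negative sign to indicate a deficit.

138.8

Goods balance = 2553.9 - 2430.1 = 123.8
Services balance = 474.8 - 459.8 = 15.0
Trade balance (goods + services) = 123.8 + 15.0 = 138.8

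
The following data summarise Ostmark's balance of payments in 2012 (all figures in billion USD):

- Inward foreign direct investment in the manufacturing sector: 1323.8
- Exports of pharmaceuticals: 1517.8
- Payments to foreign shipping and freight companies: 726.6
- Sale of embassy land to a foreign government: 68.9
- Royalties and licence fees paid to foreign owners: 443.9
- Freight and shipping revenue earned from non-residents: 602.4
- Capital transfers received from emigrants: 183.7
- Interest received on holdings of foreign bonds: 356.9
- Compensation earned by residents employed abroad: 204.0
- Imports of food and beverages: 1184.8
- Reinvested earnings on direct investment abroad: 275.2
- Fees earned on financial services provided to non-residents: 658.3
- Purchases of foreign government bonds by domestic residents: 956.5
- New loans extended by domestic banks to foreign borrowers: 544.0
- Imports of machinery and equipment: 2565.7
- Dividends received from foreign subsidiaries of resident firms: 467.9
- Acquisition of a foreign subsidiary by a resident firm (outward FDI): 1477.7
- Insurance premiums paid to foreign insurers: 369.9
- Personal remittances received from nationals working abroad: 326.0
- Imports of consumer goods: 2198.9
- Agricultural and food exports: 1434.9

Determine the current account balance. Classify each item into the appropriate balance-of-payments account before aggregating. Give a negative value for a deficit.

Goods: 1517.8 - 2565.7 + 1434.9 - 2198.9 - 1184.8 = -2996.7
Services: 602.4 - 443.9 - 369.9 + 658.3 - 726.6 = -279.7
Primary income: 275.2 + 204.0 + 467.9 + 356.9 = 1304.0
Secondary income: 326.0
Current account = (-2996.7) + (-279.7) + 1304.0 + 326.0 = -1646.4
(Excluded from the current account — financial account: inward foreign direct investment in the manufacturing sector 1323.8, purchases of foreign government bonds by domestic residents 956.5, new loans extended by domestic banks to foreign borrowers 544.0, acquisition of a foreign subsidiary by a resident firm (outward FDI) 1477.7; capital account: sale of embassy land to a foreign government 68.9, capital transfers received from emigrants 183.7.)

-1646.4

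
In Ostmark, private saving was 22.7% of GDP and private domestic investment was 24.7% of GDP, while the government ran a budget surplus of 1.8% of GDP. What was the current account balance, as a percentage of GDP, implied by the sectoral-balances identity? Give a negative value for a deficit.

-0.2

By the sectoral-balances identity, CA = (S_private - I) + (T - G).
Private balance = 22.7 - 24.7 = -2.0
Government balance (T - G) = 1.8
CA = -2.0 + 1.8 = -0.2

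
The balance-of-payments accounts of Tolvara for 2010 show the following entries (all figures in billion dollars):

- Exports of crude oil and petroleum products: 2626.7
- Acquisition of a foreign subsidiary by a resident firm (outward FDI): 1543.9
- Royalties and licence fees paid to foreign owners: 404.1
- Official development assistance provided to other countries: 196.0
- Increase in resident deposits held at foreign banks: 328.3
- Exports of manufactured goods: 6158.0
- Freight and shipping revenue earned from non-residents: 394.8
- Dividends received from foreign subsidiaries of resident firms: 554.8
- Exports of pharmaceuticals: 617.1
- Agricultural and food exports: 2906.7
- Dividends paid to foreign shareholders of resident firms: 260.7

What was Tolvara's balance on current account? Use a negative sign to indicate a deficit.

Goods: 6158.0 + 2906.7 + 2626.7 + 617.1 = 12308.5
Services: -404.1 + 394.8 = -9.3
Primary income: 554.8 - 260.7 = 294.1
Secondary income: -196.0
Current account = 12308.5 + (-9.3) + 294.1 + (-196.0) = 12397.3
(Excluded from the current account — financial account: acquisition of a foreign subsidiary by a resident firm (outward FDI) 1543.9, increase in resident deposits held at foreign banks 328.3.)

12397.3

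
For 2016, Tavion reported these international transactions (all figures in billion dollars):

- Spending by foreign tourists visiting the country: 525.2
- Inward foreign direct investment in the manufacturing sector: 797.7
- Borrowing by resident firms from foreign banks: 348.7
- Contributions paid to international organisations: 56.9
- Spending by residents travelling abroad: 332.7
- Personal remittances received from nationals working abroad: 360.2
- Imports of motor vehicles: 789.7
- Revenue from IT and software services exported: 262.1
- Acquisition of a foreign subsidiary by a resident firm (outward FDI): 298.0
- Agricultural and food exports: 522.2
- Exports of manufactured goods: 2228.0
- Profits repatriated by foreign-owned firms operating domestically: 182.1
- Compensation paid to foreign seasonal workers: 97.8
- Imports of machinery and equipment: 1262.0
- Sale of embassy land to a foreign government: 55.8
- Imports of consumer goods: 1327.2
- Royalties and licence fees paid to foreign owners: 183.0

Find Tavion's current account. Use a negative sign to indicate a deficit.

Goods: 2228.0 - 1262.0 - 1327.2 - 789.7 + 522.2 = -628.7
Services: -183.0 + 525.2 - 332.7 + 262.1 = 271.6
Primary income: -97.8 - 182.1 = -279.9
Secondary income: -56.9 + 360.2 = 303.3
Current account = (-628.7) + 271.6 + (-279.9) + 303.3 = -333.7
(Excluded from the current account — financial account: inward foreign direct investment in the manufacturing sector 797.7, borrowing by resident firms from foreign banks 348.7, acquisition of a foreign subsidiary by a resident firm (outward FDI) 298.0; capital account: sale of embassy land to a foreign government 55.8.)

-333.7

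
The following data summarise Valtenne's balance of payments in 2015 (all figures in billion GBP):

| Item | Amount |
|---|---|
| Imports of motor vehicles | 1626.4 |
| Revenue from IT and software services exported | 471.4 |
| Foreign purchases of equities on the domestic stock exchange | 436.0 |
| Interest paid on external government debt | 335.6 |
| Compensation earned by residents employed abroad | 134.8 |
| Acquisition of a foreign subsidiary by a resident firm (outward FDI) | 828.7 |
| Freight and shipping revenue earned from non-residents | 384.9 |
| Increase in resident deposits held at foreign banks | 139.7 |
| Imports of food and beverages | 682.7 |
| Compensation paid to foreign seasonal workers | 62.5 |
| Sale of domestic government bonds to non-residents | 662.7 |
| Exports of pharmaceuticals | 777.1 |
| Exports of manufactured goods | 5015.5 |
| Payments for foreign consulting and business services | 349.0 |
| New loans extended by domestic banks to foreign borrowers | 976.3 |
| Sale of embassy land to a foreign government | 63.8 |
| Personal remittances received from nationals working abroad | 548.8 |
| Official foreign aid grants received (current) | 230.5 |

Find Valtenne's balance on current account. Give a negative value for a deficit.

Goods: 5015.5 - 682.7 - 1626.4 + 777.1 = 3483.5
Services: -349.0 + 471.4 + 384.9 = 507.3
Primary income: -335.6 + 134.8 - 62.5 = -263.3
Secondary income: 230.5 + 548.8 = 779.3
Current account = 3483.5 + 507.3 + (-263.3) + 779.3 = 4506.8
(Excluded from the current account — financial account: foreign purchases of equities on the domestic stock exchange 436.0, acquisition of a foreign subsidiary by a resident firm (outward FDI) 828.7, increase in resident deposits held at foreign banks 139.7, sale of domestic government bonds to non-residents 662.7, new loans extended by domestic banks to foreign borrowers 976.3; capital account: sale of embassy land to a foreign government 63.8.)

4506.8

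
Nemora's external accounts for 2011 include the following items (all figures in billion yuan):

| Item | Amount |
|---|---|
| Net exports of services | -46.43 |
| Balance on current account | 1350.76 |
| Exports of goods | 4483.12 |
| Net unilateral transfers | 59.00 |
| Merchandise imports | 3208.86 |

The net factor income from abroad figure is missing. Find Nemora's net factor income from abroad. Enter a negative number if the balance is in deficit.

Current account = goods balance + services balance + net primary income + net secondary income
Sum of the known components = 1286.83
Net factor income from abroad = CA - (known components) = 1350.76 - 1286.83 = 63.93

63.93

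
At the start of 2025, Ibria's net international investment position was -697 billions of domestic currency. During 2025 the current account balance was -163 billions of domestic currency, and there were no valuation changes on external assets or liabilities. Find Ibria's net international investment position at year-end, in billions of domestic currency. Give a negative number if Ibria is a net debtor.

-860

With no valuation effects, change in NIIP = current account = -163
End-of-year NIIP = -697 + (-163) = -860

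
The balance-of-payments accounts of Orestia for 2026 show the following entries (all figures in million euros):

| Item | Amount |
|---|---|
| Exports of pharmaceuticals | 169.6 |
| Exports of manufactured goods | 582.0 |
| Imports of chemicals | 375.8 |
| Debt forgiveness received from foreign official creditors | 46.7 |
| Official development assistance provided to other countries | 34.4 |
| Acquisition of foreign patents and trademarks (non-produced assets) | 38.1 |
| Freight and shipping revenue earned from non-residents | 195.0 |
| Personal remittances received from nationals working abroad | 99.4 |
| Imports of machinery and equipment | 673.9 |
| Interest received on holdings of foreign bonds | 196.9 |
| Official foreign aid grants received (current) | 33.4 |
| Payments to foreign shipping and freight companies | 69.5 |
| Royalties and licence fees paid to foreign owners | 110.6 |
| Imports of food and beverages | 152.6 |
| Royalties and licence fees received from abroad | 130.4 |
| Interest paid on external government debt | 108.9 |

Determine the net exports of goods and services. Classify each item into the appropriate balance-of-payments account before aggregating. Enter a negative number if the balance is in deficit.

Goods: -375.8 - 673.9 - 152.6 + 582.0 + 169.6 = -450.7
Services: 130.4 - 110.6 + 195.0 - 69.5 = 145.3
Trade balance = -450.7 + 145.3 = -305.4
(Excluded from the trade balance — capital account: debt forgiveness received from foreign official creditors 46.7, acquisition of foreign patents and trademarks (non-produced assets) 38.1; secondary income: official development assistance provided to other countries 34.4, personal remittances received from nationals working abroad 99.4, official foreign aid grants received (current) 33.4; primary income: interest received on holdings of foreign bonds 196.9, interest paid on external government debt 108.9.)

-305.4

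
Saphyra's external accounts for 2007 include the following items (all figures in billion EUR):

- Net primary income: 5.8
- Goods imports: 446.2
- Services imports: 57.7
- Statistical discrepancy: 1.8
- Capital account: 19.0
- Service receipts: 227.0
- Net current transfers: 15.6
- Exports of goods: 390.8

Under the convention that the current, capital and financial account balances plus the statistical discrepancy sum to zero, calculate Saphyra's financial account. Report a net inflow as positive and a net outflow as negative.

Goods balance = 390.8 - 446.2 = -55.4
Services balance = 227.0 - 57.7 = 169.3
Trade balance (goods + services) = -55.4 + 169.3 = 113.9
Net primary income = 5.8
Net secondary income = 15.6
Current account = 113.9 + 5.8 + 15.6 = 135.3
Financial account = -(135.3 + 19.0 + 1.8) = -156.1

-156.1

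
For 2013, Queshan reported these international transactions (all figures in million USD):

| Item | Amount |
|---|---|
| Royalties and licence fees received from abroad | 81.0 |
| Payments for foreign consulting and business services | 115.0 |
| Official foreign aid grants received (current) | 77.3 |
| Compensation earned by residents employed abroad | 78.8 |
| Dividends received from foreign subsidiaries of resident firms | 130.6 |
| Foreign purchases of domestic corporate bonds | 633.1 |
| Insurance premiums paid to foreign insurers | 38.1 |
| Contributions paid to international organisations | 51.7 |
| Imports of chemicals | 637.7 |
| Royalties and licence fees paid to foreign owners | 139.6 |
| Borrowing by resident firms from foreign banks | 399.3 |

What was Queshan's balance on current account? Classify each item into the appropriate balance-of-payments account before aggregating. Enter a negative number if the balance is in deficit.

-614.4

Goods: -637.7
Services: -38.1 + 81.0 - 139.6 - 115.0 = -211.7
Primary income: 130.6 + 78.8 = 209.4
Secondary income: -51.7 + 77.3 = 25.6
Current account = (-637.7) + (-211.7) + 209.4 + 25.6 = -614.4
(Excluded from the current account — financial account: foreign purchases of domestic corporate bonds 633.1, borrowing by resident firms from foreign banks 399.3.)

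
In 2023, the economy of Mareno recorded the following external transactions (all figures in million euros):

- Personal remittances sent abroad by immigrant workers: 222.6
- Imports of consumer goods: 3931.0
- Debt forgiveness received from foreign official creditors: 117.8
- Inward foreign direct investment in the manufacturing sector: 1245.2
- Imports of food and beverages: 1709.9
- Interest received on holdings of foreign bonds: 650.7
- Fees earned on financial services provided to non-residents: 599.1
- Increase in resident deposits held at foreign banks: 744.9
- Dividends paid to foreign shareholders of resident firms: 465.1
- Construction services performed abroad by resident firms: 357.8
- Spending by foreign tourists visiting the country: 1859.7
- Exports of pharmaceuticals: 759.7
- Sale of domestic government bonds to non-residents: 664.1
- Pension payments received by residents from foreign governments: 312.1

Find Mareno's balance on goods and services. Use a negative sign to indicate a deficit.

-2064.6

Goods: -3931.0 + 759.7 - 1709.9 = -4881.2
Services: 599.1 + 1859.7 + 357.8 = 2816.6
Trade balance = -4881.2 + 2816.6 = -2064.6
(Excluded from the trade balance — secondary income: personal remittances sent abroad by immigrant workers 222.6, pension payments received by residents from foreign governments 312.1; capital account: debt forgiveness received from foreign official creditors 117.8; financial account: inward foreign direct investment in the manufacturing sector 1245.2, increase in resident deposits held at foreign banks 744.9, sale of domestic government bonds to non-residents 664.1; primary income: interest received on holdings of foreign bonds 650.7, dividends paid to foreign shareholders of resident firms 465.1.)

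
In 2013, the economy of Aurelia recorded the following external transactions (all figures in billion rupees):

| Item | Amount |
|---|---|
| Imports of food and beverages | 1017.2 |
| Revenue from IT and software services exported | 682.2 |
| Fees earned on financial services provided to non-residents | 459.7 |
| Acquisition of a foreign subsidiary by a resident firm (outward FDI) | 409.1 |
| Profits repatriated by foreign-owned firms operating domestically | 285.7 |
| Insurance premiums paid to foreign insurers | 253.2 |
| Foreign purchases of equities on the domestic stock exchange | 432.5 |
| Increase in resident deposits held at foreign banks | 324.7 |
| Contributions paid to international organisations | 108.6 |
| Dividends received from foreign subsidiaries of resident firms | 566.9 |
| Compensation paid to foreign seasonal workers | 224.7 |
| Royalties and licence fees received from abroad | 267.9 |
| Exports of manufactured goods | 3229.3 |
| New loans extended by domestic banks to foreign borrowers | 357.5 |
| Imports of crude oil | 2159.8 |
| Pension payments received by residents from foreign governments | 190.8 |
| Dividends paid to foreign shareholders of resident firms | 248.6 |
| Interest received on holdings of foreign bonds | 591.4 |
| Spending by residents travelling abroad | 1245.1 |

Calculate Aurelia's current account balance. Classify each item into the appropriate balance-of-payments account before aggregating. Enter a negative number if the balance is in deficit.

445.3

Goods: -1017.2 - 2159.8 + 3229.3 = 52.3
Services: -1245.1 + 267.9 + 682.2 - 253.2 + 459.7 = -88.5
Primary income: -285.7 + 591.4 - 224.7 - 248.6 + 566.9 = 399.3
Secondary income: -108.6 + 190.8 = 82.2
Current account = 52.3 + (-88.5) + 399.3 + 82.2 = 445.3
(Excluded from the current account — financial account: acquisition of a foreign subsidiary by a resident firm (outward FDI) 409.1, foreign purchases of equities on the domestic stock exchange 432.5, increase in resident deposits held at foreign banks 324.7, new loans extended by domestic banks to foreign borrowers 357.5.)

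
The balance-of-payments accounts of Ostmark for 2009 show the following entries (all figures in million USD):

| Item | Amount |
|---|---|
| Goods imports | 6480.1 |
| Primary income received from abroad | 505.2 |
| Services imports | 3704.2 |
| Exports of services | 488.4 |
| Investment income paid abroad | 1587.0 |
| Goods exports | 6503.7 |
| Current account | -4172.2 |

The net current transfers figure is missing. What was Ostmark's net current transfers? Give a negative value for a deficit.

101.8

Current account = goods balance + services balance + net primary income + net secondary income
Sum of the known components = -4274.0
Net current transfers = CA - (known components) = -4172.2 - (-4274.0) = 101.8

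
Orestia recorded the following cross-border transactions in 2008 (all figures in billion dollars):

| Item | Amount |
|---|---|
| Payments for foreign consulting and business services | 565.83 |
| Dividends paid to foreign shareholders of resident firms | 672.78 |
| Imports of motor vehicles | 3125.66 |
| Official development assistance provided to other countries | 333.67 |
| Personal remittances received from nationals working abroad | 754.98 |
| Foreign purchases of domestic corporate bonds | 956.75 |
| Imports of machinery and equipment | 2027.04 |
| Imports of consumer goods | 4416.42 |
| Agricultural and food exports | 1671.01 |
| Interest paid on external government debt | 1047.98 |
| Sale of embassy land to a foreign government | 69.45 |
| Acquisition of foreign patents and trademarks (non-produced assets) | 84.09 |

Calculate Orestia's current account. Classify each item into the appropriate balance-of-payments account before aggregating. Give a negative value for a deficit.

Goods: 1671.01 - 2027.04 - 4416.42 - 3125.66 = -7898.11
Services: -565.83
Primary income: -672.78 - 1047.98 = -1720.76
Secondary income: -333.67 + 754.98 = 421.31
Current account = (-7898.11) + (-565.83) + (-1720.76) + 421.31 = -9763.39
(Excluded from the current account — financial account: foreign purchases of domestic corporate bonds 956.75; capital account: sale of embassy land to a foreign government 69.45, acquisition of foreign patents and trademarks (non-produced assets) 84.09.)

-9763.39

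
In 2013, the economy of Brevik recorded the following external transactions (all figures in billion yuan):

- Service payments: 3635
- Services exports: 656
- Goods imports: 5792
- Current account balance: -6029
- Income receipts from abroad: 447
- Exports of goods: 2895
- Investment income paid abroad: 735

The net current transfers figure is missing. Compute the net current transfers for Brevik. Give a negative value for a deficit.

Current account = goods balance + services balance + net primary income + net secondary income
Sum of the known components = -6164
Net current transfers = CA - (known components) = -6029 - (-6164) = 135

135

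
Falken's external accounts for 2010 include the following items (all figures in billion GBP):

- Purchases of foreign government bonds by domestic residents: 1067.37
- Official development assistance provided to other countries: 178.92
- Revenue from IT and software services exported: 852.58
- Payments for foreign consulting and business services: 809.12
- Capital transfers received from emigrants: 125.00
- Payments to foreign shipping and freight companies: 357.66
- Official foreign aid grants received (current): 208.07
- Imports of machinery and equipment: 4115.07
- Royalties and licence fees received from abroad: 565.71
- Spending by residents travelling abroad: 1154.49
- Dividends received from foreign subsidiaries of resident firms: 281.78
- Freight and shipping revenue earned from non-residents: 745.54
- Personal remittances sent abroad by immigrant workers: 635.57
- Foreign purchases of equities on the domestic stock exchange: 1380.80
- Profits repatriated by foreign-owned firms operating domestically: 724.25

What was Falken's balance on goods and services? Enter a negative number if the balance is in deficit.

-4272.51

Goods: -4115.07
Services: -809.12 + 565.71 + 852.58 - 1154.49 + 745.54 - 357.66 = -157.44
Trade balance = -4115.07 + (-157.44) = -4272.51
(Excluded from the trade balance — financial account: purchases of foreign government bonds by domestic residents 1067.37, foreign purchases of equities on the domestic stock exchange 1380.80; secondary income: official development assistance provided to other countries 178.92, official foreign aid grants received (current) 208.07, personal remittances sent abroad by immigrant workers 635.57; capital account: capital transfers received from emigrants 125.00; primary income: dividends received from foreign subsidiaries of resident firms 281.78, profits repatriated by foreign-owned firms operating domestically 724.25.)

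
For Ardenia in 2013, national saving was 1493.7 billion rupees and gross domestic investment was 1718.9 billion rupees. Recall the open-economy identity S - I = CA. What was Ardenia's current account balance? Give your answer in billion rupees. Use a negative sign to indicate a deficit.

CA = S - I = 1493.7 - 1718.9 = -225.2

-225.2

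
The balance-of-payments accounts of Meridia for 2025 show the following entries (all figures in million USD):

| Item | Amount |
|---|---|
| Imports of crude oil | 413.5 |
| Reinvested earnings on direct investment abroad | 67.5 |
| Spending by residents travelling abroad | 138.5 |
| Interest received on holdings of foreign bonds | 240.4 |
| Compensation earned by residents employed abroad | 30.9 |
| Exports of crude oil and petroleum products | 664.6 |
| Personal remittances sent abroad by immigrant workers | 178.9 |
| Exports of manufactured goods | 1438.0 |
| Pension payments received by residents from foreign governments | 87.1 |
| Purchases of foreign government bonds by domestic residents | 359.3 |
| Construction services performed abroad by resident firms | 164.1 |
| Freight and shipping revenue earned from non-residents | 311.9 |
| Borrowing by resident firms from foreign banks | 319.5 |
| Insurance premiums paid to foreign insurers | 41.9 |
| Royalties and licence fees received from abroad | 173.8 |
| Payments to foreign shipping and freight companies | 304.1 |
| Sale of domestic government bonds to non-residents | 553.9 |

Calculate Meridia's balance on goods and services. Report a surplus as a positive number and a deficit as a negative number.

1854.4

Goods: 1438.0 - 413.5 + 664.6 = 1689.1
Services: 311.9 + 164.1 + 173.8 - 304.1 - 138.5 - 41.9 = 165.3
Trade balance = 1689.1 + 165.3 = 1854.4
(Excluded from the trade balance — primary income: reinvested earnings on direct investment abroad 67.5, interest received on holdings of foreign bonds 240.4, compensation earned by residents employed abroad 30.9; secondary income: personal remittances sent abroad by immigrant workers 178.9, pension payments received by residents from foreign governments 87.1; financial account: purchases of foreign government bonds by domestic residents 359.3, borrowing by resident firms from foreign banks 319.5, sale of domestic government bonds to non-residents 553.9.)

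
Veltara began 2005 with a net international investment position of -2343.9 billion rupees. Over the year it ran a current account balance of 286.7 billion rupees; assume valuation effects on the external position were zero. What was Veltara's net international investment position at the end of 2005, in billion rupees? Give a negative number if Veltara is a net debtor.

-2057.2

With no valuation effects, change in NIIP = current account = 286.7
End-of-year NIIP = -2343.9 + 286.7 = -2057.2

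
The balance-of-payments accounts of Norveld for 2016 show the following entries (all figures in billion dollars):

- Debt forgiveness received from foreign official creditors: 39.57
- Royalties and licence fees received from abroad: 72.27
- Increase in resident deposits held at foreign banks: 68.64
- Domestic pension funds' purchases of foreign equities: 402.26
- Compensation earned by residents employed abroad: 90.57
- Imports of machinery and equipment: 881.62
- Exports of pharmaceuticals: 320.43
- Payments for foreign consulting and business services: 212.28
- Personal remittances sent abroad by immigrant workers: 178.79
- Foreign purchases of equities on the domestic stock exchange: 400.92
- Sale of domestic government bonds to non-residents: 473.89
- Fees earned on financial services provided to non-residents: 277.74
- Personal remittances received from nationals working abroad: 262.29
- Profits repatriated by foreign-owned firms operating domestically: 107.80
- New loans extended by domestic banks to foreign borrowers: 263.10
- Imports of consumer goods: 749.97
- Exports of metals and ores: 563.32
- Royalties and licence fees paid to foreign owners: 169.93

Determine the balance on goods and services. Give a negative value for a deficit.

Goods: -749.97 + 563.32 + 320.43 - 881.62 = -747.84
Services: 72.27 - 169.93 - 212.28 + 277.74 = -32.20
Trade balance = -747.84 + (-32.20) = -780.04
(Excluded from the trade balance — capital account: debt forgiveness received from foreign official creditors 39.57; financial account: increase in resident deposits held at foreign banks 68.64, domestic pension funds' purchases of foreign equities 402.26, foreign purchases of equities on the domestic stock exchange 400.92, sale of domestic government bonds to non-residents 473.89, new loans extended by domestic banks to foreign borrowers 263.10; primary income: compensation earned by residents employed abroad 90.57, profits repatriated by foreign-owned firms operating domestically 107.80; secondary income: personal remittances sent abroad by immigrant workers 178.79, personal remittances received from nationals working abroad 262.29.)

-780.04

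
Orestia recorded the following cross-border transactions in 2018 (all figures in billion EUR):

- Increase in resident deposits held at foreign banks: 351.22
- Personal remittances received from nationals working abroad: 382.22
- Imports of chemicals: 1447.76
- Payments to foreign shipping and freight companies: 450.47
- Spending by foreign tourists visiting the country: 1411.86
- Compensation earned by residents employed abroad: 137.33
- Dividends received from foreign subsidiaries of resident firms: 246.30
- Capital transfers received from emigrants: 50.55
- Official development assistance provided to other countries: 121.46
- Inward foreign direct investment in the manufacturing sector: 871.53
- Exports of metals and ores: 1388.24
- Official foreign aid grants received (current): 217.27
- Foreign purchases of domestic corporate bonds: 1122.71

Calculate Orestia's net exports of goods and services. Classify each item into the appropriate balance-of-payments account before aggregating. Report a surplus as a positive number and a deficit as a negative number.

901.87

Goods: 1388.24 - 1447.76 = -59.52
Services: -450.47 + 1411.86 = 961.39
Trade balance = -59.52 + 961.39 = 901.87
(Excluded from the trade balance — financial account: increase in resident deposits held at foreign banks 351.22, inward foreign direct investment in the manufacturing sector 871.53, foreign purchases of domestic corporate bonds 1122.71; secondary income: personal remittances received from nationals working abroad 382.22, official development assistance provided to other countries 121.46, official foreign aid grants received (current) 217.27; primary income: compensation earned by residents employed abroad 137.33, dividends received from foreign subsidiaries of resident firms 246.30; capital account: capital transfers received from emigrants 50.55.)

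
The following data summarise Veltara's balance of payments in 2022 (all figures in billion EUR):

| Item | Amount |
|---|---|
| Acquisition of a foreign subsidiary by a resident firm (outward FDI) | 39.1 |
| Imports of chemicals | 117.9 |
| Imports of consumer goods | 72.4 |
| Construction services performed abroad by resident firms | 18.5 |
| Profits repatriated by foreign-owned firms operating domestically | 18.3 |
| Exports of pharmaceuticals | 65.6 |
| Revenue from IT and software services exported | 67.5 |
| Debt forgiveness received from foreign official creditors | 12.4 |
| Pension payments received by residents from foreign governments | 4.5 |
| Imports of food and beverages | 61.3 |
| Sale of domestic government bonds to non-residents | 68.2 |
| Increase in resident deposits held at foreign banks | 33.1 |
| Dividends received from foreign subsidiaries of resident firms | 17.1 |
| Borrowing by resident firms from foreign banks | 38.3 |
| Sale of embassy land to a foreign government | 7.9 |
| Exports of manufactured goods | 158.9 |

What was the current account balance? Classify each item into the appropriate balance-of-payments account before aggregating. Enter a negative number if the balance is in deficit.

62.2

Goods: -117.9 + 65.6 - 61.3 + 158.9 - 72.4 = -27.1
Services: 18.5 + 67.5 = 86.0
Primary income: 17.1 - 18.3 = -1.2
Secondary income: 4.5
Current account = (-27.1) + 86.0 + (-1.2) + 4.5 = 62.2
(Excluded from the current account — financial account: acquisition of a foreign subsidiary by a resident firm (outward FDI) 39.1, sale of domestic government bonds to non-residents 68.2, increase in resident deposits held at foreign banks 33.1, borrowing by resident firms from foreign banks 38.3; capital account: debt forgiveness received from foreign official creditors 12.4, sale of embassy land to a foreign government 7.9.)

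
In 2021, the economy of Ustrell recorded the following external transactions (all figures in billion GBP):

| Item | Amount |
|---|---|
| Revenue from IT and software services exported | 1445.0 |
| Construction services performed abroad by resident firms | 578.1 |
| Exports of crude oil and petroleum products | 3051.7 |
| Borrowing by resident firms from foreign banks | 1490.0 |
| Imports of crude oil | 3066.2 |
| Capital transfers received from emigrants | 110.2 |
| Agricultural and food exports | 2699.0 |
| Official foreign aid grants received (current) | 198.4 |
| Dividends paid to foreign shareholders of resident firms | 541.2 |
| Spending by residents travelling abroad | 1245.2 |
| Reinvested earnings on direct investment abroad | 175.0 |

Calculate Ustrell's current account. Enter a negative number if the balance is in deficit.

Goods: 2699.0 - 3066.2 + 3051.7 = 2684.5
Services: 578.1 + 1445.0 - 1245.2 = 777.9
Primary income: -541.2 + 175.0 = -366.2
Secondary income: 198.4
Current account = 2684.5 + 777.9 + (-366.2) + 198.4 = 3294.6
(Excluded from the current account — financial account: borrowing by resident firms from foreign banks 1490.0; capital account: capital transfers received from emigrants 110.2.)

3294.6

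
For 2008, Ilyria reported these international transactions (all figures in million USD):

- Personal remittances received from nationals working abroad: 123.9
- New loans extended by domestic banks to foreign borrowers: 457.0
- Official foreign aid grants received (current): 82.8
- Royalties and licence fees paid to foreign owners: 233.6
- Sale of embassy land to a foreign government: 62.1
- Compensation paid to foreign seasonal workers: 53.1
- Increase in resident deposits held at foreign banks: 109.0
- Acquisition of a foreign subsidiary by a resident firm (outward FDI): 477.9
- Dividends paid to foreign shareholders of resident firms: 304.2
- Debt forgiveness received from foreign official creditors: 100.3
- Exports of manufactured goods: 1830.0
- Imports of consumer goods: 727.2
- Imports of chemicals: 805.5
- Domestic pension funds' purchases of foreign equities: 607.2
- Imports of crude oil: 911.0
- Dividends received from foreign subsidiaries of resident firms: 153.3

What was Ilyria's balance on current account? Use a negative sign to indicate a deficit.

-844.6

Goods: -727.2 + 1830.0 - 911.0 - 805.5 = -613.7
Services: -233.6
Primary income: 153.3 - 304.2 - 53.1 = -204.0
Secondary income: 123.9 + 82.8 = 206.7
Current account = (-613.7) + (-233.6) + (-204.0) + 206.7 = -844.6
(Excluded from the current account — financial account: new loans extended by domestic banks to foreign borrowers 457.0, increase in resident deposits held at foreign banks 109.0, acquisition of a foreign subsidiary by a resident firm (outward FDI) 477.9, domestic pension funds' purchases of foreign equities 607.2; capital account: sale of embassy land to a foreign government 62.1, debt forgiveness received from foreign official creditors 100.3.)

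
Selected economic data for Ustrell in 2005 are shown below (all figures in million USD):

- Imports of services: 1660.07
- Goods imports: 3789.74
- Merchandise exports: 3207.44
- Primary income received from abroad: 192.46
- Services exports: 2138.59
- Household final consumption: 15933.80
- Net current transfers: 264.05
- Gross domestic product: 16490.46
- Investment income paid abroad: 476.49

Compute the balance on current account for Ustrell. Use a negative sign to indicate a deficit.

Goods balance = 3207.44 - 3789.74 = -582.30
Services balance = 2138.59 - 1660.07 = 478.52
Trade balance (goods + services) = -582.30 + 478.52 = -103.78
Net primary income = 192.46 - 476.49 = -284.03
Net secondary income = 264.05
Current account = -103.78 + (-284.03) + 264.05 = -123.76

-123.76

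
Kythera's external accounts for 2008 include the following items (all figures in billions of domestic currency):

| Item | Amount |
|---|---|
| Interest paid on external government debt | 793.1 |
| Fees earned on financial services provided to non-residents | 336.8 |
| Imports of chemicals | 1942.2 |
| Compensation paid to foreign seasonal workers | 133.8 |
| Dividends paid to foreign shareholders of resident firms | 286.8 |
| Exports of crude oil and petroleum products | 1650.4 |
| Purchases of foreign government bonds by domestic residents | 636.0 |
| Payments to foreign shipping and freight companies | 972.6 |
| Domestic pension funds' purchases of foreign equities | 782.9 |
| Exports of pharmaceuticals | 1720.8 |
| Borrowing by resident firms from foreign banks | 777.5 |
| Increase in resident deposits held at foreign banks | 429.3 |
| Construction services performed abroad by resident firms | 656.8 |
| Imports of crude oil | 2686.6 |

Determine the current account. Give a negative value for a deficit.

-2450.3

Goods: 1650.4 + 1720.8 - 2686.6 - 1942.2 = -1257.6
Services: 656.8 - 972.6 + 336.8 = 21.0
Primary income: -133.8 - 286.8 - 793.1 = -1213.7
Current account = (-1257.6) + 21.0 + (-1213.7) = -2450.3
(Excluded from the current account — financial account: purchases of foreign government bonds by domestic residents 636.0, domestic pension funds' purchases of foreign equities 782.9, borrowing by resident firms from foreign banks 777.5, increase in resident deposits held at foreign banks 429.3.)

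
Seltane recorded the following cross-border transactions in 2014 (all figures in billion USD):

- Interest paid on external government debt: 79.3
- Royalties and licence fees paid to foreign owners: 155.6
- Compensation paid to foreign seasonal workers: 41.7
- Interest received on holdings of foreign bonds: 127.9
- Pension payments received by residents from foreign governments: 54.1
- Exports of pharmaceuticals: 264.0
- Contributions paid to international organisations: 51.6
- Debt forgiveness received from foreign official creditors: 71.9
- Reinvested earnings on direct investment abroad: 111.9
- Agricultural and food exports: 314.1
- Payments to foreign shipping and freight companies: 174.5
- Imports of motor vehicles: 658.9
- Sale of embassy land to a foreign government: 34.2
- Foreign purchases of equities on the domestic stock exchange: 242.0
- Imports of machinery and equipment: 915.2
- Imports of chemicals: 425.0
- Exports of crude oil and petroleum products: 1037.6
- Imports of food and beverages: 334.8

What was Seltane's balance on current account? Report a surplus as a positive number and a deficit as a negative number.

Goods: 1037.6 - 334.8 - 658.9 - 915.2 + 264.0 - 425.0 + 314.1 = -718.2
Services: -174.5 - 155.6 = -330.1
Primary income: -41.7 + 127.9 - 79.3 + 111.9 = 118.8
Secondary income: -51.6 + 54.1 = 2.5
Current account = (-718.2) + (-330.1) + 118.8 + 2.5 = -927.0
(Excluded from the current account — capital account: debt forgiveness received from foreign official creditors 71.9, sale of embassy land to a foreign government 34.2; financial account: foreign purchases of equities on the domestic stock exchange 242.0.)

-927.0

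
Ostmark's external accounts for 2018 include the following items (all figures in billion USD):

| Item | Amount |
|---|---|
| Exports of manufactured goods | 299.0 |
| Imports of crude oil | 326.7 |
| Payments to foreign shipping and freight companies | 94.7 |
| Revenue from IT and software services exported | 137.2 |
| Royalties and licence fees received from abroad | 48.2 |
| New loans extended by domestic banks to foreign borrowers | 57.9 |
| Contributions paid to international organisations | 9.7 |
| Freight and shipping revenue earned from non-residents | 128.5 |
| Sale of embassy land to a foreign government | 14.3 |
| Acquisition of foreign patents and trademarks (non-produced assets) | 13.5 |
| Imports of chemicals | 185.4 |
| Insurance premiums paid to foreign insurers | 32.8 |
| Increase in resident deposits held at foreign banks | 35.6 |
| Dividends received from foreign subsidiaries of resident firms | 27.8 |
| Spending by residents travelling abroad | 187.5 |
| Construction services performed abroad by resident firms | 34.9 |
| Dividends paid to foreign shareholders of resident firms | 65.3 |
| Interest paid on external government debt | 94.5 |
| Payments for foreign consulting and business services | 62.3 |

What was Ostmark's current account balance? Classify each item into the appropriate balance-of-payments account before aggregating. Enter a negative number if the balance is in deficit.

Goods: -326.7 - 185.4 + 299.0 = -213.1
Services: -62.3 + 128.5 + 34.9 + 48.2 + 137.2 - 187.5 - 32.8 - 94.7 = -28.5
Primary income: 27.8 - 94.5 - 65.3 = -132.0
Secondary income: -9.7
Current account = (-213.1) + (-28.5) + (-132.0) + (-9.7) = -383.3
(Excluded from the current account — financial account: new loans extended by domestic banks to foreign borrowers 57.9, increase in resident deposits held at foreign banks 35.6; capital account: sale of embassy land to a foreign government 14.3, acquisition of foreign patents and trademarks (non-produced assets) 13.5.)

-383.3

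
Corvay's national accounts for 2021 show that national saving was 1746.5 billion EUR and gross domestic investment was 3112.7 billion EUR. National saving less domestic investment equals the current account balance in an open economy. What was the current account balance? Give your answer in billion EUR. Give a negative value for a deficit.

CA = S - I = 1746.5 - 3112.7 = -1366.2

-1366.2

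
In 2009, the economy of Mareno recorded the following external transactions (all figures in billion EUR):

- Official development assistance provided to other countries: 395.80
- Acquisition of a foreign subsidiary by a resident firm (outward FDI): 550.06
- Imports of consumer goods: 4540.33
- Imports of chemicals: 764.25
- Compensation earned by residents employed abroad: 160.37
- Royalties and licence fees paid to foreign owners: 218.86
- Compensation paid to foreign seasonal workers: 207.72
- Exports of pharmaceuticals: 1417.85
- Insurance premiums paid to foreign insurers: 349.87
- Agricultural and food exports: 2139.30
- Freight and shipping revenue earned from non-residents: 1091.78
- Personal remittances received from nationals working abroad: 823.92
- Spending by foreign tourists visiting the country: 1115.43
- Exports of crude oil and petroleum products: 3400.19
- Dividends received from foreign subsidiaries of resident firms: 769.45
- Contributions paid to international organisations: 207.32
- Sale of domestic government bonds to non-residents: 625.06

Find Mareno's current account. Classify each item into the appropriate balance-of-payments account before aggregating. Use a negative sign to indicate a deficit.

4234.14

Goods: 2139.30 - 764.25 - 4540.33 + 3400.19 + 1417.85 = 1652.76
Services: 1091.78 - 349.87 - 218.86 + 1115.43 = 1638.48
Primary income: -207.72 + 160.37 + 769.45 = 722.10
Secondary income: 823.92 - 395.80 - 207.32 = 220.80
Current account = 1652.76 + 1638.48 + 722.10 + 220.80 = 4234.14
(Excluded from the current account — financial account: acquisition of a foreign subsidiary by a resident firm (outward FDI) 550.06, sale of domestic government bonds to non-residents 625.06.)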